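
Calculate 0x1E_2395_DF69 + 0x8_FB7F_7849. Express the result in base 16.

0x271F1557B2

Add column by column in base 16, right to left:
  9+9 = 2 carry 1
  6+4+1 = B
  F+8 = 7 carry 1
  D+7+1 = 5 carry 1
  5+F+1 = 5 carry 1
  9+7+1 = 1 carry 1
  3+B+1 = F
  2+F = 1 carry 1
  E+8+1 = 7 carry 1
  1+0+1 = 2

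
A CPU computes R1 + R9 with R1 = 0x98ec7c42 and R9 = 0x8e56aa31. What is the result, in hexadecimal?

0x127432673

Add column by column in base 16, right to left:
  2+1 = 3
  4+3 = 7
  c+a = 6 carry 1
  7+a+1 = 2 carry 1
  c+6+1 = 3 carry 1
  e+5+1 = 4 carry 1
  8+e+1 = 7 carry 1
  9+8+1 = 2 carry 1
  final carry 1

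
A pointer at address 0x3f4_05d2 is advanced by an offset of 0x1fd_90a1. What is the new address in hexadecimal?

0x5f19673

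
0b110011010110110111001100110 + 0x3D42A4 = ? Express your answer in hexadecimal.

0x6A8B10A

0b110011010110110111001100110 = 0x66B6E66 in hexadecimal.
Add column by column in base 16, right to left:
  6+4 = A
  6+A = 0 carry 1
  E+2+1 = 1 carry 1
  6+4+1 = B
  B+D = 8 carry 1
  6+3+1 = A
  6+0 = 6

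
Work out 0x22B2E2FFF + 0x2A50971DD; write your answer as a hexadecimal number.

Add column by column in base 16, right to left:
  F+D = C carry 1
  F+D+1 = D carry 1
  F+1+1 = 1 carry 1
  2+7+1 = A
  E+9 = 7 carry 1
  2+0+1 = 3
  B+5 = 0 carry 1
  2+A+1 = D
  2+2 = 4

0x4D037A1DC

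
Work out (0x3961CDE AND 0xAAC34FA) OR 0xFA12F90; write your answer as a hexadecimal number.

0xFA53FDA

0x3961CDE AND 0xAAC34FA = 0x28414DA.
Then OR with 0xFA12F90.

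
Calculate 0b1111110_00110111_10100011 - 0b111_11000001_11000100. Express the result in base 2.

0b11101100111010111011111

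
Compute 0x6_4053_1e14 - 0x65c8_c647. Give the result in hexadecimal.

0x5da8a57cd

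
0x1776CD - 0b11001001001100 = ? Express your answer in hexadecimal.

0b11001001001100 = 0x324C in hexadecimal.
Subtract column by column in base 16:
  D-C → 1
  C-4 → 8
  6-2 → 4
  7-3 → 4
  7-0 → 7
  1-0 → 1

0x174481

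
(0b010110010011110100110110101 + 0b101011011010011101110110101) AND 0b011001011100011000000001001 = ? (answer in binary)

Add column by column in base 2, right to left:
  1+1 = 0 carry 1
  0+0+1 = 1
  1+1 = 0 carry 1
  0+0+1 = 1
  1+1 = 0 carry 1
  1+1+1 = 1 carry 1
  0+0+1 = 1
  1+1 = 0 carry 1
  1+1+1 = 1 carry 1
  0+1+1 = 0 carry 1
  0+0+1 = 1
  1+1 = 0 carry 1
  0+1+1 = 0 carry 1
  1+1+1 = 1 carry 1
  1+0+1 = 0 carry 1
  1+0+1 = 0 carry 1
  1+1+1 = 1 carry 1
  0+0+1 = 1
  0+1 = 1
  1+1 = 0 carry 1
  0+0+1 = 1
  0+1 = 1
  1+1 = 0 carry 1
  1+0+1 = 0 carry 1
  0+1+1 = 0 carry 1
  1+0+1 = 0 carry 1
  0+1+1 = 0 carry 1
  final carry 1
Sum = 0b1000001101110010010101101010; now AND with 0b011001011100011000000001001:
  1000001101110010010101101010
& 0011001011100011000000001001
= 0000001001100010000000001000

0b1001100010000000001000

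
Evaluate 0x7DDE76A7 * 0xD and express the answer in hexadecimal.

0x6644C067B

Multiply each base-16 digit by 13, carrying:
  7×13 = 91 → write B carry 5
  A×13+5 = 135 → write 7 carry 8
  6×13+8 = 86 → write 6 carry 5
  7×13+5 = 96 → write 0 carry 6
  E×13+6 = 188 → write C carry 11
  D×13+11 = 180 → write 4 carry 11
  D×13+11 = 180 → write 4 carry 11
  7×13+11 = 102 → write 6 carry 6
  remaining carry: 6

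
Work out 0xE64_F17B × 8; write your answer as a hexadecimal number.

Multiply each base-16 digit by 8, carrying:
  B×8 = 88 → write 8 carry 5
  7×8+5 = 61 → write D carry 3
  1×8+3 = 11 → write B
  F×8 = 120 → write 8 carry 7
  4×8+7 = 39 → write 7 carry 2
  6×8+2 = 50 → write 2 carry 3
  E×8+3 = 115 → write 3 carry 7
  remaining carry: 7

0x73278BD8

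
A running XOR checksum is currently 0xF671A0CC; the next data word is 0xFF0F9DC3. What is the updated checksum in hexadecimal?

XOR each hex digit independently (no carries):
  F^F=0, 6^F=9, 7^0=7, 1^F=E, A^9=3, 0^D=D, C^C=0, C^3=F

0x097E3D0F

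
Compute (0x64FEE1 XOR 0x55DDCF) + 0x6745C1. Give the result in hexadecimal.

0x9868EF

First 0x64FEE1 XOR 0x55DDCF = 0x31232E.
Add column by column in base 16, right to left:
  E+1 = F
  2+C = E
  3+5 = 8
  2+4 = 6
  1+7 = 8
  3+6 = 9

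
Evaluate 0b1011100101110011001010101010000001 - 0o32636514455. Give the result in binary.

0o32636514455 = 0b11010110011110101001100100101101 in binary.
Subtract column by column in base 2:
  1-1 → 0
  0-0 → 0
  0-1 → 1 (borrow)
  0-1-1 → 0 (borrow)
  0-0-1 → 1 (borrow)
  0-1-1 → 0 (borrow)
  0-0-1 → 1 (borrow)
  1-0-1 → 0
  0-1 → 1 (borrow)
  1-0-1 → 0
  0-0 → 0
  1-1 → 0
  0-1 → 1 (borrow)
  1-0-1 → 0
  0-0 → 0
  1-1 → 0
  0-0 → 0
  0-1 → 1 (borrow)
  1-0-1 → 0
  1-1 → 0
  0-1 → 1 (borrow)
  0-1-1 → 0 (borrow)
  1-1-1 → 1 (borrow)
  1-0-1 → 0
  1-0 → 1
  0-1 → 1 (borrow)
  1-1-1 → 1 (borrow)
  0-0-1 → 1 (borrow)
  0-1-1 → 0 (borrow)
  1-0-1 → 0
  1-1 → 0
  1-1 → 0
  0-0 → 0
  1-0 → 1

0b1000001111010100100001000101010100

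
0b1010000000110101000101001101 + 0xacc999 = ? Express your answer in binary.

0xacc999 = 0b101011001100100110011001 in binary.
Add column by column in base 2, right to left:
  1+1 = 0 carry 1
  0+0+1 = 1
  1+0 = 1
  1+1 = 0 carry 1
  0+1+1 = 0 carry 1
  0+0+1 = 1
  1+0 = 1
  0+1 = 1
  1+1 = 0 carry 1
  0+0+1 = 1
  0+0 = 0
  0+1 = 1
  1+0 = 1
  0+0 = 0
  1+1 = 0 carry 1
  0+1+1 = 0 carry 1
  1+0+1 = 0 carry 1
  1+0+1 = 0 carry 1
  0+1+1 = 0 carry 1
  0+1+1 = 0 carry 1
  0+0+1 = 1
  0+1 = 1
  0+0 = 0
  0+1 = 1
  0+0 = 0
  1+0 = 1
  0+0 = 0
  1+0 = 1

0b1010101100000001101011100110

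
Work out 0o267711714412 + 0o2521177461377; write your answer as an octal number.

Add column by column in base 8, right to left:
  2+7 = 1 carry 1
  1+7+1 = 1 carry 1
  4+3+1 = 0 carry 1
  4+1+1 = 6
  1+6 = 7
  7+4 = 3 carry 1
  1+7+1 = 1 carry 1
  1+7+1 = 1 carry 1
  7+1+1 = 1 carry 1
  7+1+1 = 1 carry 1
  6+2+1 = 1 carry 1
  2+5+1 = 0 carry 1
  0+2+1 = 3

0o3011111376011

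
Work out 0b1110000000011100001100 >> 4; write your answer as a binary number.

Right shift by 4: drop the 4 least-significant bits.

0b111000000001110000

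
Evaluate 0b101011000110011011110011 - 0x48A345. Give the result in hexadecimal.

0x63C3AE

0b101011000110011011110011 = 0xAC66F3 in hexadecimal.
Subtract column by column in base 16:
  3-5 → E (borrow)
  F-4-1 → A
  6-3 → 3
  6-A → C (borrow)
  C-8-1 → 3
  A-4 → 6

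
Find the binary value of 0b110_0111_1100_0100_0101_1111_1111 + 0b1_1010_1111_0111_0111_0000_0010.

0b1000001010111011110100000001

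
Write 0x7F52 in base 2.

Expand each hex digit to 4 bits: 7=0111 F=1111 5=0101 2=0010.

0b111111101010010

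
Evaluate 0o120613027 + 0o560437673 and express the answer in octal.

Add column by column in base 8, right to left:
  7+3 = 2 carry 1
  2+7+1 = 2 carry 1
  0+6+1 = 7
  3+7 = 2 carry 1
  1+3+1 = 5
  6+4 = 2 carry 1
  0+0+1 = 1
  2+6 = 0 carry 1
  1+5+1 = 7

0o701252722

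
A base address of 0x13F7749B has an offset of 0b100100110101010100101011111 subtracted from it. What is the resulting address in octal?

0o1727145474

0x13F7749B = 0o2375672233 in octal.
0b100100110101010100101011111 = 0o446524537 in octal.
Subtract column by column in base 8:
  3-7 → 4 (borrow)
  3-3-1 → 7 (borrow)
  2-5-1 → 4 (borrow)
  2-4-1 → 5 (borrow)
  7-2-1 → 4
  6-5 → 1
  5-6 → 7 (borrow)
  7-4-1 → 2
  3-4 → 7 (borrow)
  2-0-1 → 1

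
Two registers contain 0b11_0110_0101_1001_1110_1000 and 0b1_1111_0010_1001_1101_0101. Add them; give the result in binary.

0b10101011000001110111101

Add column by column in base 2, right to left:
  0+1 = 1
  0+0 = 0
  0+1 = 1
  1+0 = 1
  0+1 = 1
  1+0 = 1
  1+1 = 0 carry 1
  1+1+1 = 1 carry 1
  1+1+1 = 1 carry 1
  0+0+1 = 1
  0+0 = 0
  1+1 = 0 carry 1
  1+0+1 = 0 carry 1
  0+1+1 = 0 carry 1
  1+0+1 = 0 carry 1
  0+0+1 = 1
  0+1 = 1
  1+1 = 0 carry 1
  1+1+1 = 1 carry 1
  0+1+1 = 0 carry 1
  1+1+1 = 1 carry 1
  1+0+1 = 0 carry 1
  final carry 1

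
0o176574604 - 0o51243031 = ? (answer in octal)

Subtract column by column in base 8:
  4-1 → 3
  0-3 → 5 (borrow)
  6-0-1 → 5
  4-3 → 1
  7-4 → 3
  5-2 → 3
  6-1 → 5
  7-5 → 2
  1-0 → 1

0o125331553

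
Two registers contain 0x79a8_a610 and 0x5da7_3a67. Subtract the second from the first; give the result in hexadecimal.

Subtract column by column in base 16:
  0-7 → 9 (borrow)
  1-6-1 → a (borrow)
  6-a-1 → b (borrow)
  a-3-1 → 6
  8-7 → 1
  a-a → 0
  9-d → c (borrow)
  7-5-1 → 1

0x1c016ba9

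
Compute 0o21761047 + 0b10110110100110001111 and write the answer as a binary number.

0b10100110100101110110110

0o21761047 = 0b10001111110001000100111 in binary.
Add column by column in base 2, right to left:
  1+1 = 0 carry 1
  1+1+1 = 1 carry 1
  1+1+1 = 1 carry 1
  0+1+1 = 0 carry 1
  0+0+1 = 1
  1+0 = 1
  0+0 = 0
  0+1 = 1
  0+1 = 1
  1+0 = 1
  0+0 = 0
  0+1 = 1
  0+0 = 0
  1+1 = 0 carry 1
  1+1+1 = 1 carry 1
  1+0+1 = 0 carry 1
  1+1+1 = 1 carry 1
  1+1+1 = 1 carry 1
  1+0+1 = 0 carry 1
  0+1+1 = 0 carry 1
  0+0+1 = 1
  0+0 = 0
  1+0 = 1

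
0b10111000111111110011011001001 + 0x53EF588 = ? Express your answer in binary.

0b11100010111101101110001010001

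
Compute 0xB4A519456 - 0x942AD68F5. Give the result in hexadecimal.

0x207A42B61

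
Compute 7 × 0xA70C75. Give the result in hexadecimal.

Multiply each base-16 digit by 7, carrying:
  5×7 = 35 → write 3 carry 2
  7×7+2 = 51 → write 3 carry 3
  C×7+3 = 87 → write 7 carry 5
  0×7+5 = 5 → write 5
  7×7 = 49 → write 1 carry 3
  A×7+3 = 73 → write 9 carry 4
  remaining carry: 4

0x4915733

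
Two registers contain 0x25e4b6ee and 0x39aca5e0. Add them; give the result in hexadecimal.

0x5f915cce

Add column by column in base 16, right to left:
  e+0 = e
  e+e = c carry 1
  6+5+1 = c
  b+a = 5 carry 1
  4+c+1 = 1 carry 1
  e+a+1 = 9 carry 1
  5+9+1 = f
  2+3 = 5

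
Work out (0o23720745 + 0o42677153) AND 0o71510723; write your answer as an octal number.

0o60400120

Add column by column in base 8, right to left:
  5+3 = 0 carry 1
  4+5+1 = 2 carry 1
  7+1+1 = 1 carry 1
  0+7+1 = 0 carry 1
  2+7+1 = 2 carry 1
  7+6+1 = 6 carry 1
  3+2+1 = 6
  2+4 = 6
Sum = 0o66620120; now AND with 0o71510723:
  6&7=6, 6&1=0, 6&5=4, 2&1=0, 0&0=0, 1&7=1, 2&2=2, 0&3=0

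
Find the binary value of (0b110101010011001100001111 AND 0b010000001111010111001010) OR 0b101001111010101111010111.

0b111001111011101111011111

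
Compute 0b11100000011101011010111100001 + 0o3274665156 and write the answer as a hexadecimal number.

0x3702204F

0b11100000011101011010111100001 = 0x1C0EB5E1 in hexadecimal.
0o3274665156 = 0x1AF36A6E in hexadecimal.
Add column by column in base 16, right to left:
  1+E = F
  E+6 = 4 carry 1
  5+A+1 = 0 carry 1
  B+6+1 = 2 carry 1
  E+3+1 = 2 carry 1
  0+F+1 = 0 carry 1
  C+A+1 = 7 carry 1
  1+1+1 = 3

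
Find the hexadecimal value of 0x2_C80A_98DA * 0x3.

0x8581FCA8E

Multiply each base-16 digit by 3, carrying:
  A×3 = 30 → write E carry 1
  D×3+1 = 40 → write 8 carry 2
  8×3+2 = 26 → write A carry 1
  9×3+1 = 28 → write C carry 1
  A×3+1 = 31 → write F carry 1
  0×3+1 = 1 → write 1
  8×3 = 24 → write 8 carry 1
  C×3+1 = 37 → write 5 carry 2
  2×3+2 = 8 → write 8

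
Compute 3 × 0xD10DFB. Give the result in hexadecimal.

Multiply each base-16 digit by 3, carrying:
  B×3 = 33 → write 1 carry 2
  F×3+2 = 47 → write F carry 2
  D×3+2 = 41 → write 9 carry 2
  0×3+2 = 2 → write 2
  1×3 = 3 → write 3
  D×3 = 39 → write 7 carry 2
  remaining carry: 2

0x27329F1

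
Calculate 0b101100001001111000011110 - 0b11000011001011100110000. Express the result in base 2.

0b10011110000011011101110

Subtract column by column in base 2:
  0-0 → 0
  1-0 → 1
  1-0 → 1
  1-0 → 1
  1-1 → 0
  0-1 → 1 (borrow)
  0-0-1 → 1 (borrow)
  0-0-1 → 1 (borrow)
  0-1-1 → 0 (borrow)
  1-1-1 → 1 (borrow)
  1-1-1 → 1 (borrow)
  1-0-1 → 0
  1-1 → 0
  0-0 → 0
  0-0 → 0
  1-1 → 0
  0-1 → 1 (borrow)
  0-0-1 → 1 (borrow)
  0-0-1 → 1 (borrow)
  0-0-1 → 1 (borrow)
  1-0-1 → 0
  1-1 → 0
  0-1 → 1 (borrow)
  1-0-1 → 0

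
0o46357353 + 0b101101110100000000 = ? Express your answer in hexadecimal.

0o46357353 = 0x99deeb in hexadecimal.
0b101101110100000000 = 0x2dd00 in hexadecimal.
Add column by column in base 16, right to left:
  b+0 = b
  e+0 = e
  e+d = b carry 1
  d+d+1 = b carry 1
  9+2+1 = c
  9+0 = 9

0x9cbbeb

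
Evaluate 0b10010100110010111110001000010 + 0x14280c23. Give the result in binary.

0x14280c23 = 0b10100001010000000110000100011 in binary.
Add column by column in base 2, right to left:
  0+1 = 1
  1+1 = 0 carry 1
  0+0+1 = 1
  0+0 = 0
  0+0 = 0
  0+1 = 1
  1+0 = 1
  0+0 = 0
  0+0 = 0
  0+0 = 0
  1+1 = 0 carry 1
  1+1+1 = 1 carry 1
  1+0+1 = 0 carry 1
  1+0+1 = 0 carry 1
  1+0+1 = 0 carry 1
  0+0+1 = 1
  1+0 = 1
  0+0 = 0
  0+0 = 0
  1+1 = 0 carry 1
  1+0+1 = 0 carry 1
  0+1+1 = 0 carry 1
  0+0+1 = 1
  1+0 = 1
  0+0 = 0
  1+0 = 1
  0+1 = 1
  0+0 = 0
  1+1 = 0 carry 1
  final carry 1

0b100110110000011000100001100101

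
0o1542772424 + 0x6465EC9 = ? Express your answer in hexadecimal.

0o1542772424 = 0xD8BF514 in hexadecimal.
Add column by column in base 16, right to left:
  4+9 = D
  1+C = D
  5+E = 3 carry 1
  F+5+1 = 5 carry 1
  B+6+1 = 2 carry 1
  8+4+1 = D
  D+6 = 3 carry 1
  final carry 1

0x13D253DD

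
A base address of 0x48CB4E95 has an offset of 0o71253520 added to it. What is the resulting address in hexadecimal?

0o71253520 = 0xE55750 in hexadecimal.
Add column by column in base 16, right to left:
  5+0 = 5
  9+5 = E
  E+7 = 5 carry 1
  4+5+1 = A
  B+5 = 0 carry 1
  C+E+1 = B carry 1
  8+0+1 = 9
  4+0 = 4

0x49B0A5E5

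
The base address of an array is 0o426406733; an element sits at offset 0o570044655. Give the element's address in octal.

0o1216453610

Add column by column in base 8, right to left:
  3+5 = 0 carry 1
  3+5+1 = 1 carry 1
  7+6+1 = 6 carry 1
  6+4+1 = 3 carry 1
  0+4+1 = 5
  4+0 = 4
  6+0 = 6
  2+7 = 1 carry 1
  4+5+1 = 2 carry 1
  final carry 1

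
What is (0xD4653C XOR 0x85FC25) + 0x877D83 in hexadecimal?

0xD9169C

First 0xD4653C XOR 0x85FC25 = 0x519919.
Add column by column in base 16, right to left:
  9+3 = C
  1+8 = 9
  9+D = 6 carry 1
  9+7+1 = 1 carry 1
  1+7+1 = 9
  5+8 = D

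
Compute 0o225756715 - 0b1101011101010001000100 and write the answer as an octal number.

0o210404611

0b1101011101010001000100 = 0o15352104 in octal.
Subtract column by column in base 8:
  5-4 → 1
  1-0 → 1
  7-1 → 6
  6-2 → 4
  5-5 → 0
  7-3 → 4
  5-5 → 0
  2-1 → 1
  2-0 → 2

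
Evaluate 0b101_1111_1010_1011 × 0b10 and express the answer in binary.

0b1011111101010110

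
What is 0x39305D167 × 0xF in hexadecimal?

Multiply each base-16 digit by 15, carrying:
  7×15 = 105 → write 9 carry 6
  6×15+6 = 96 → write 0 carry 6
  1×15+6 = 21 → write 5 carry 1
  D×15+1 = 196 → write 4 carry 12
  5×15+12 = 87 → write 7 carry 5
  0×15+5 = 5 → write 5
  3×15 = 45 → write D carry 2
  9×15+2 = 137 → write 9 carry 8
  3×15+8 = 53 → write 5 carry 3
  remaining carry: 3

0x359D574509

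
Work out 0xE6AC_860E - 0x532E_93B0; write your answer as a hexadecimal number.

0x937DF25E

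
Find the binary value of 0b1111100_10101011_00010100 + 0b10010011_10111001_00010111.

0b1000100000110010000101011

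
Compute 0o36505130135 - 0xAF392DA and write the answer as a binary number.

0b11101010001000010001110110000011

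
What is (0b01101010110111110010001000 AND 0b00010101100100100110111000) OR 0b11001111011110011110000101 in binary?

0b01101010110111110010001000 AND 0b00010101100100100110111000 = 0b00000000100100100010001000.
Then OR with 0b11001111011110011110000101.

0b11001111111110111110001101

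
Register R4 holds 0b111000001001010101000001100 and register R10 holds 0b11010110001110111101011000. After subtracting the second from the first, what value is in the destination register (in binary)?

0b11101010111011101010110100

Subtract column by column in base 2:
  0-0 → 0
  0-0 → 0
  1-0 → 1
  1-1 → 0
  0-1 → 1 (borrow)
  0-0-1 → 1 (borrow)
  0-1-1 → 0 (borrow)
  0-0-1 → 1 (borrow)
  0-1-1 → 0 (borrow)
  1-1-1 → 1 (borrow)
  0-1-1 → 0 (borrow)
  1-1-1 → 1 (borrow)
  0-0-1 → 1 (borrow)
  1-1-1 → 1 (borrow)
  0-1-1 → 0 (borrow)
  1-1-1 → 1 (borrow)
  0-0-1 → 1 (borrow)
  0-0-1 → 1 (borrow)
  1-0-1 → 0
  0-1 → 1 (borrow)
  0-1-1 → 0 (borrow)
  0-0-1 → 1 (borrow)
  0-1-1 → 0 (borrow)
  0-0-1 → 1 (borrow)
  1-1-1 → 1 (borrow)
  1-1-1 → 1 (borrow)
  1-0-1 → 0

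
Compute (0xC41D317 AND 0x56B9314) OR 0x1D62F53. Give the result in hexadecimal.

0x5D7BF57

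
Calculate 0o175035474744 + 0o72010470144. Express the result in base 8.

0o267046165110

Add column by column in base 8, right to left:
  4+4 = 0 carry 1
  4+4+1 = 1 carry 1
  7+1+1 = 1 carry 1
  4+0+1 = 5
  7+7 = 6 carry 1
  4+4+1 = 1 carry 1
  5+0+1 = 6
  3+1 = 4
  0+0 = 0
  5+2 = 7
  7+7 = 6 carry 1
  1+0+1 = 2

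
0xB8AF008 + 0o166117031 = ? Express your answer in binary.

0b1101011000111000111000100001

0xB8AF008 = 0b1011100010101111000000001000 in binary.
0o166117031 = 0b1110110001001111000011001 in binary.
Add column by column in base 2, right to left:
  0+1 = 1
  0+0 = 0
  0+0 = 0
  1+1 = 0 carry 1
  0+1+1 = 0 carry 1
  0+0+1 = 1
  0+0 = 0
  0+0 = 0
  0+0 = 0
  0+1 = 1
  0+1 = 1
  0+1 = 1
  1+1 = 0 carry 1
  1+0+1 = 0 carry 1
  1+0+1 = 0 carry 1
  1+1+1 = 1 carry 1
  0+0+1 = 1
  1+0 = 1
  0+0 = 0
  1+1 = 0 carry 1
  0+1+1 = 0 carry 1
  0+0+1 = 1
  0+1 = 1
  1+1 = 0 carry 1
  1+1+1 = 1 carry 1
  1+0+1 = 0 carry 1
  0+0+1 = 1
  1+0 = 1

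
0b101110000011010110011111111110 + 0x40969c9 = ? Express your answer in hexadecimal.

0x3216d1c7

0b101110000011010110011111111110 = 0x2e0d67fe in hexadecimal.
Add column by column in base 16, right to left:
  e+9 = 7 carry 1
  f+c+1 = c carry 1
  7+9+1 = 1 carry 1
  6+6+1 = d
  d+9 = 6 carry 1
  0+0+1 = 1
  e+4 = 2 carry 1
  2+0+1 = 3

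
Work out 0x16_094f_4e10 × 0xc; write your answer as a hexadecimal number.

0x1086fb7a8c0

Multiply each base-16 digit by 12, carrying:
  0×12 = 0 → write 0
  1×12 = 12 → write c
  e×12 = 168 → write 8 carry 10
  4×12+10 = 58 → write a carry 3
  f×12+3 = 183 → write 7 carry 11
  4×12+11 = 59 → write b carry 3
  9×12+3 = 111 → write f carry 6
  0×12+6 = 6 → write 6
  6×12 = 72 → write 8 carry 4
  1×12+4 = 16 → write 0 carry 1
  remaining carry: 1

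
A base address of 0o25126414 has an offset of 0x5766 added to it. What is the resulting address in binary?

0o25126414 = 0b10101001010110100001100 in binary.
0x5766 = 0b101011101100110 in binary.
Add column by column in base 2, right to left:
  0+0 = 0
  0+1 = 1
  1+1 = 0 carry 1
  1+0+1 = 0 carry 1
  0+0+1 = 1
  0+1 = 1
  0+1 = 1
  0+0 = 0
  1+1 = 0 carry 1
  0+1+1 = 0 carry 1
  1+1+1 = 1 carry 1
  1+0+1 = 0 carry 1
  0+1+1 = 0 carry 1
  1+0+1 = 0 carry 1
  0+1+1 = 0 carry 1
  1+0+1 = 0 carry 1
  0+0+1 = 1
  0+0 = 0
  1+0 = 1
  0+0 = 0
  1+0 = 1
  0+0 = 0
  1+0 = 1

0b10101010000010001110010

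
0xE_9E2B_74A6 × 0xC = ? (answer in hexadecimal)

0xAF6A0977C8

Multiply each base-16 digit by 12, carrying:
  6×12 = 72 → write 8 carry 4
  A×12+4 = 124 → write C carry 7
  4×12+7 = 55 → write 7 carry 3
  7×12+3 = 87 → write 7 carry 5
  B×12+5 = 137 → write 9 carry 8
  2×12+8 = 32 → write 0 carry 2
  E×12+2 = 170 → write A carry 10
  9×12+10 = 118 → write 6 carry 7
  E×12+7 = 175 → write F carry 10
  remaining carry: A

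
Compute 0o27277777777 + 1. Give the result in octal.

The trailing 8 digits are 7 (max in base 8), so adding 1 cascades: they roll to 0 and the next digit up increments.

0o27300000000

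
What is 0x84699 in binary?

0b10000100011010011001

Expand each hex digit to 4 bits: 8=1000 4=0100 6=0110 9=1001 9=1001.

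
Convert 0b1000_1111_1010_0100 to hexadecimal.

Group the bits into nibbles: 1000 1111 1010 0100 → 8fa4.

0x8fa4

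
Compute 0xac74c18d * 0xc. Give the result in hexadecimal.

0x81579129c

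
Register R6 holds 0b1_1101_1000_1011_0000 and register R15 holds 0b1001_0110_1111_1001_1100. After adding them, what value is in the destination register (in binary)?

0b10110100100001001100

Add column by column in base 2, right to left:
  0+0 = 0
  0+0 = 0
  0+1 = 1
  0+1 = 1
  1+1 = 0 carry 1
  1+0+1 = 0 carry 1
  0+0+1 = 1
  1+1 = 0 carry 1
  0+1+1 = 0 carry 1
  0+1+1 = 0 carry 1
  0+1+1 = 0 carry 1
  1+1+1 = 1 carry 1
  1+0+1 = 0 carry 1
  0+1+1 = 0 carry 1
  1+1+1 = 1 carry 1
  1+0+1 = 0 carry 1
  1+1+1 = 1 carry 1
  0+0+1 = 1
  0+0 = 0
  0+1 = 1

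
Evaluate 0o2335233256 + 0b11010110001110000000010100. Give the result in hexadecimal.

0x16ce16c2

0o2335233256 = 0x137536ae in hexadecimal.
0b11010110001110000000010100 = 0x358e014 in hexadecimal.
Add column by column in base 16, right to left:
  e+4 = 2 carry 1
  a+1+1 = c
  6+0 = 6
  3+e = 1 carry 1
  5+8+1 = e
  7+5 = c
  3+3 = 6
  1+0 = 1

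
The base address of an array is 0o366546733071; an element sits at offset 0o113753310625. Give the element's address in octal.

Add column by column in base 8, right to left:
  1+5 = 6
  7+2 = 1 carry 1
  0+6+1 = 7
  3+0 = 3
  3+1 = 4
  7+3 = 2 carry 1
  6+3+1 = 2 carry 1
  4+5+1 = 2 carry 1
  5+7+1 = 5 carry 1
  6+3+1 = 2 carry 1
  6+1+1 = 0 carry 1
  3+1+1 = 5

0o502522243716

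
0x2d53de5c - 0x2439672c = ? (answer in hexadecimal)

0x91a7730

Subtract column by column in base 16:
  c-c → 0
  5-2 → 3
  e-7 → 7
  d-6 → 7
  3-9 → a (borrow)
  5-3-1 → 1
  d-4 → 9
  2-2 → 0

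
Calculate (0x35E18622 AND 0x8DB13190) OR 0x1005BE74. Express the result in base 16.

0x35E18622 AND 0x8DB13190 = 0x05A10000.
Then OR with 0x1005BE74.

0x15A5BE74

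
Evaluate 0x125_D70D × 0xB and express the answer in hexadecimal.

Multiply each base-16 digit by 11, carrying:
  D×11 = 143 → write F carry 8
  0×11+8 = 8 → write 8
  7×11 = 77 → write D carry 4
  D×11+4 = 147 → write 3 carry 9
  5×11+9 = 64 → write 0 carry 4
  2×11+4 = 26 → write A carry 1
  1×11+1 = 12 → write C

0xCA03D8F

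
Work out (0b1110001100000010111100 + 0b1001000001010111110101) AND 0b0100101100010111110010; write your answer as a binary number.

0b100001100010010110000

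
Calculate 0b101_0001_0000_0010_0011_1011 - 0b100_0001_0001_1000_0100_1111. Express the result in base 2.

0b11111110100111101100

Subtract column by column in base 2:
  1-1 → 0
  1-1 → 0
  0-1 → 1 (borrow)
  1-1-1 → 1 (borrow)
  1-0-1 → 0
  1-0 → 1
  0-1 → 1 (borrow)
  0-0-1 → 1 (borrow)
  0-0-1 → 1 (borrow)
  1-0-1 → 0
  0-0 → 0
  0-1 → 1 (borrow)
  0-1-1 → 0 (borrow)
  0-0-1 → 1 (borrow)
  0-0-1 → 1 (borrow)
  0-0-1 → 1 (borrow)
  1-1-1 → 1 (borrow)
  0-0-1 → 1 (borrow)
  0-0-1 → 1 (borrow)
  0-0-1 → 1 (borrow)
  1-0-1 → 0
  0-0 → 0
  1-1 → 0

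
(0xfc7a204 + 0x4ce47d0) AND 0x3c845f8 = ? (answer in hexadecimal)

Add column by column in base 16, right to left:
  4+0 = 4
  0+d = d
  2+7 = 9
  a+4 = e
  7+e = 5 carry 1
  c+c+1 = 9 carry 1
  f+4+1 = 4 carry 1
  final carry 1
Sum = 0x1495e9d4; now AND with 0x3c845f8:
  1&0=0, 4&3=0, 9&c=8, 5&8=0, e&4=4, 9&5=1, d&f=d, 4&8=0

0x8041d0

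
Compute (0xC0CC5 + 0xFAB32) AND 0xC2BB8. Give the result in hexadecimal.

Add column by column in base 16, right to left:
  5+2 = 7
  C+3 = F
  C+B = 7 carry 1
  0+A+1 = B
  C+F = B carry 1
  final carry 1
Sum = 0x1BB7F7; now AND with 0xC2BB8:
  1&0=0, B&C=8, B&2=2, 7&B=3, F&B=B, 7&8=0

0x823B0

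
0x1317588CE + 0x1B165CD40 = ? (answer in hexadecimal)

Add column by column in base 16, right to left:
  E+0 = E
  C+4 = 0 carry 1
  8+D+1 = 6 carry 1
  8+C+1 = 5 carry 1
  5+5+1 = B
  7+6 = D
  1+1 = 2
  3+B = E
  1+1 = 2

0x2E2DB560E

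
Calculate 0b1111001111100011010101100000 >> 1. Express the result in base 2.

0b111100111110001101010110000

Right shift by 1: drop the 1 least-significant bit.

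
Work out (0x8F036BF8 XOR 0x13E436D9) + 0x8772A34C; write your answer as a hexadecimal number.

First 0x8F036BF8 XOR 0x13E436D9 = 0x9CE75D21.
Add column by column in base 16, right to left:
  1+C = D
  2+4 = 6
  D+3 = 0 carry 1
  5+A+1 = 0 carry 1
  7+2+1 = A
  E+7 = 5 carry 1
  C+7+1 = 4 carry 1
  9+8+1 = 2 carry 1
  final carry 1

0x1245A006D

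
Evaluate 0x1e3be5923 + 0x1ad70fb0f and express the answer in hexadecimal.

Add column by column in base 16, right to left:
  3+f = 2 carry 1
  2+0+1 = 3
  9+b = 4 carry 1
  5+f+1 = 5 carry 1
  e+0+1 = f
  b+7 = 2 carry 1
  3+d+1 = 1 carry 1
  e+a+1 = 9 carry 1
  1+1+1 = 3

0x3912f5432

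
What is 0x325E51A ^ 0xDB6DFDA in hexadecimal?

XOR each hex digit independently (no carries):
  3^D=E, 2^B=9, 5^6=3, E^D=3, 5^F=A, 1^D=C, A^A=0

0xE933AC0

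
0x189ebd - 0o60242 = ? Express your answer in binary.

0x189ebd = 0b110001001111010111101 in binary.
0o60242 = 0b110000010100010 in binary.
Subtract column by column in base 2:
  1-0 → 1
  0-1 → 1 (borrow)
  1-0-1 → 0
  1-0 → 1
  1-0 → 1
  1-1 → 0
  0-0 → 0
  1-1 → 0
  0-0 → 0
  1-0 → 1
  1-0 → 1
  1-0 → 1
  1-0 → 1
  0-1 → 1 (borrow)
  0-1-1 → 0 (borrow)
  1-0-1 → 0
  0-0 → 0
  0-0 → 0
  0-0 → 0
  1-0 → 1
  1-0 → 1

0b110000011111000011011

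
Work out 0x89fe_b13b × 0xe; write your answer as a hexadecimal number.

Multiply each base-16 digit by 14, carrying:
  b×14 = 154 → write a carry 9
  3×14+9 = 51 → write 3 carry 3
  1×14+3 = 17 → write 1 carry 1
  b×14+1 = 155 → write b carry 9
  e×14+9 = 205 → write d carry 12
  f×14+12 = 222 → write e carry 13
  9×14+13 = 139 → write b carry 8
  8×14+8 = 120 → write 8 carry 7
  remaining carry: 7

0x78bedb13a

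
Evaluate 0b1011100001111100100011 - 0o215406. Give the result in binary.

0b1011010000010000011101

0o215406 = 0b10001101100000110 in binary.
Subtract column by column in base 2:
  1-0 → 1
  1-1 → 0
  0-1 → 1 (borrow)
  0-0-1 → 1 (borrow)
  0-0-1 → 1 (borrow)
  1-0-1 → 0
  0-0 → 0
  0-0 → 0
  1-1 → 0
  1-1 → 0
  1-0 → 1
  1-1 → 0
  1-1 → 0
  0-0 → 0
  0-0 → 0
  0-0 → 0
  0-1 → 1 (borrow)
  1-0-1 → 0
  1-0 → 1
  1-0 → 1
  0-0 → 0
  1-0 → 1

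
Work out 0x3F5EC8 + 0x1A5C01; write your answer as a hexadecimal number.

Add column by column in base 16, right to left:
  8+1 = 9
  C+0 = C
  E+C = A carry 1
  5+5+1 = B
  F+A = 9 carry 1
  3+1+1 = 5

0x59BAC9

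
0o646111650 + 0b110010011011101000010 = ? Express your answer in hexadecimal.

0x6B1CAEA

0o646111650 = 0x69893A8 in hexadecimal.
0b110010011011101000010 = 0x193742 in hexadecimal.
Add column by column in base 16, right to left:
  8+2 = A
  A+4 = E
  3+7 = A
  9+3 = C
  8+9 = 1 carry 1
  9+1+1 = B
  6+0 = 6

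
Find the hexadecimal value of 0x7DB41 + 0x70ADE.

Add column by column in base 16, right to left:
  1+E = F
  4+D = 1 carry 1
  B+A+1 = 6 carry 1
  D+0+1 = E
  7+7 = E

0xEE61F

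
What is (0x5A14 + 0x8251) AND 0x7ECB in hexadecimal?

Add column by column in base 16, right to left:
  4+1 = 5
  1+5 = 6
  A+2 = C
  5+8 = D
Sum = 0xDC65; now AND with 0x7ECB:
  D&7=5, C&E=C, 6&C=4, 5&B=1

0x5C41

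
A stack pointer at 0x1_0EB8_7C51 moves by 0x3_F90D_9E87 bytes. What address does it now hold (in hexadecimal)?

0x507C61AD8

Add column by column in base 16, right to left:
  1+7 = 8
  5+8 = D
  C+E = A carry 1
  7+9+1 = 1 carry 1
  8+D+1 = 6 carry 1
  B+0+1 = C
  E+9 = 7 carry 1
  0+F+1 = 0 carry 1
  1+3+1 = 5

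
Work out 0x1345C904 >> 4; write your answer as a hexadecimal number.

0x1345C90

Shifting right by 4 bits = 1 hex digit: drop the last 1.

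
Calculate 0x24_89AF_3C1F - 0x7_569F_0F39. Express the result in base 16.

Subtract column by column in base 16:
  F-9 → 6
  1-3 → E (borrow)
  C-F-1 → C (borrow)
  3-0-1 → 2
  F-F → 0
  A-9 → 1
  9-6 → 3
  8-5 → 3
  4-7 → D (borrow)
  2-0-1 → 1

0x1D33102CE6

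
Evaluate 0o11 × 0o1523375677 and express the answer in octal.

0o16757354667

Multiply each base-8 digit by 9, carrying:
  7×9 = 63 → write 7 carry 7
  7×9+7 = 70 → write 6 carry 8
  6×9+8 = 62 → write 6 carry 7
  5×9+7 = 52 → write 4 carry 6
  7×9+6 = 69 → write 5 carry 8
  3×9+8 = 35 → write 3 carry 4
  3×9+4 = 31 → write 7 carry 3
  2×9+3 = 21 → write 5 carry 2
  5×9+2 = 47 → write 7 carry 5
  1×9+5 = 14 → write 6 carry 1
  remaining carry: 1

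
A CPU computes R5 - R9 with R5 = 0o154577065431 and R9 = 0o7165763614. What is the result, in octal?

0o145411101615

Subtract column by column in base 8:
  1-4 → 5 (borrow)
  3-1-1 → 1
  4-6 → 6 (borrow)
  5-3-1 → 1
  6-6 → 0
  0-7 → 1 (borrow)
  7-5-1 → 1
  7-6 → 1
  5-1 → 4
  4-7 → 5 (borrow)
  5-0-1 → 4
  1-0 → 1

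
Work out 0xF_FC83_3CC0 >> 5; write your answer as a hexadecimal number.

5 bits is not a whole number of base-16 digits; in binary: 111111111100100000110011110011000000 >> 5 = 1111111111001000001100111100110.

0x7FE419E6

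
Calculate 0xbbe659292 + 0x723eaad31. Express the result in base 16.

0x12e2503fc3

Add column by column in base 16, right to left:
  2+1 = 3
  9+3 = c
  2+d = f
  9+a = 3 carry 1
  5+a+1 = 0 carry 1
  6+e+1 = 5 carry 1
  e+3+1 = 2 carry 1
  b+2+1 = e
  b+7 = 2 carry 1
  final carry 1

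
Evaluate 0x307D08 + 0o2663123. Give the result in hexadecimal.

0x3BE35B

0o2663123 = 0xB6653 in hexadecimal.
Add column by column in base 16, right to left:
  8+3 = B
  0+5 = 5
  D+6 = 3 carry 1
  7+6+1 = E
  0+B = B
  3+0 = 3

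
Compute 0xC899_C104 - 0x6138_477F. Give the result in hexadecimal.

0x67617985

Subtract column by column in base 16:
  4-F → 5 (borrow)
  0-7-1 → 8 (borrow)
  1-7-1 → 9 (borrow)
  C-4-1 → 7
  9-8 → 1
  9-3 → 6
  8-1 → 7
  C-6 → 6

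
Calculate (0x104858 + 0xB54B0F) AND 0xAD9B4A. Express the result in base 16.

0x859342

Add column by column in base 16, right to left:
  8+F = 7 carry 1
  5+0+1 = 6
  8+B = 3 carry 1
  4+4+1 = 9
  0+5 = 5
  1+B = C
Sum = 0xC59367; now AND with 0xAD9B4A:
  C&A=8, 5&D=5, 9&9=9, 3&B=3, 6&4=4, 7&A=2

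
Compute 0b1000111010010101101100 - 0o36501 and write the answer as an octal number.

0b1000111010010101101100 = 0o10722554 in octal.
Subtract column by column in base 8:
  4-1 → 3
  5-0 → 5
  5-5 → 0
  2-6 → 4 (borrow)
  2-3-1 → 6 (borrow)
  7-0-1 → 6
  0-0 → 0
  1-0 → 1

0o10664053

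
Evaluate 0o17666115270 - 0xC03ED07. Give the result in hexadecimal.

0o17666115270 = 0x7ED89AB8 in hexadecimal.
Subtract column by column in base 16:
  8-7 → 1
  B-0 → B
  A-D → D (borrow)
  9-E-1 → A (borrow)
  8-3-1 → 4
  D-0 → D
  E-C → 2
  7-0 → 7

0x72D4ADB1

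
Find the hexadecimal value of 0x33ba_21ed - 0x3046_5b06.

0x373c6e7

Subtract column by column in base 16:
  d-6 → 7
  e-0 → e
  1-b → 6 (borrow)
  2-5-1 → c (borrow)
  a-6-1 → 3
  b-4 → 7
  3-0 → 3
  3-3 → 0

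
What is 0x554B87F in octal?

0o525134177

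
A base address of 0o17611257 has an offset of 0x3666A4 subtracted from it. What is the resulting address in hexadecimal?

0o17611257 = 0x3F12AF in hexadecimal.
Subtract column by column in base 16:
  F-4 → B
  A-A → 0
  2-6 → C (borrow)
  1-6-1 → A (borrow)
  F-6-1 → 8
  3-3 → 0

0x8AC0B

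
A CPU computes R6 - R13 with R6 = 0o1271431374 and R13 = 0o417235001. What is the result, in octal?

0o652174373

Subtract column by column in base 8:
  4-1 → 3
  7-0 → 7
  3-0 → 3
  1-5 → 4 (borrow)
  3-3-1 → 7 (borrow)
  4-2-1 → 1
  1-7 → 2 (borrow)
  7-1-1 → 5
  2-4 → 6 (borrow)
  1-0-1 → 0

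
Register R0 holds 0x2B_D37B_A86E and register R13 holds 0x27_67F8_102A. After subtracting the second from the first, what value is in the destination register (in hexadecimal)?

Subtract column by column in base 16:
  E-A → 4
  6-2 → 4
  8-0 → 8
  A-1 → 9
  B-8 → 3
  7-F → 8 (borrow)
  3-7-1 → B (borrow)
  D-6-1 → 6
  B-7 → 4
  2-2 → 0

0x46B839844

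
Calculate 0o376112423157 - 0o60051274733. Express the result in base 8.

Subtract column by column in base 8:
  7-3 → 4
  5-3 → 2
  1-7 → 2 (borrow)
  3-4-1 → 6 (borrow)
  2-7-1 → 2 (borrow)
  4-2-1 → 1
  2-1 → 1
  1-5 → 4 (borrow)
  1-0-1 → 0
  6-0 → 6
  7-6 → 1
  3-0 → 3

0o316041126224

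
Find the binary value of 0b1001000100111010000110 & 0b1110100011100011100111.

0b1000000000100010000110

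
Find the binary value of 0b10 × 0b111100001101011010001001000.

0b1111000011010110100010010000

Multiply each base-2 digit by 2, carrying:
  0×2 = 0 → write 0
  0×2 = 0 → write 0
  0×2 = 0 → write 0
  1×2 = 2 → write 0 carry 1
  0×2+1 = 1 → write 1
  0×2 = 0 → write 0
  1×2 = 2 → write 0 carry 1
  0×2+1 = 1 → write 1
  0×2 = 0 → write 0
  0×2 = 0 → write 0
  1×2 = 2 → write 0 carry 1
  0×2+1 = 1 → write 1
  1×2 = 2 → write 0 carry 1
  1×2+1 = 3 → write 1 carry 1
  0×2+1 = 1 → write 1
  1×2 = 2 → write 0 carry 1
  0×2+1 = 1 → write 1
  1×2 = 2 → write 0 carry 1
  1×2+1 = 3 → write 1 carry 1
  0×2+1 = 1 → write 1
  0×2 = 0 → write 0
  0×2 = 0 → write 0
  0×2 = 0 → write 0
  1×2 = 2 → write 0 carry 1
  1×2+1 = 3 → write 1 carry 1
  1×2+1 = 3 → write 1 carry 1
  1×2+1 = 3 → write 1 carry 1
  remaining carry: 1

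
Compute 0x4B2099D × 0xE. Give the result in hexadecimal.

0x41BC8696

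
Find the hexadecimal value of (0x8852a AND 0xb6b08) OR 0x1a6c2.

0x8852a AND 0xb6b08 = 0x80108.
Then OR with 0x1a6c2.

0x9a7ca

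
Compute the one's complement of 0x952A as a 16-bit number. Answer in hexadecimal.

Each hex digit d becomes F−d:
  9→6, 5→A, 2→D, A→5

0x6AD5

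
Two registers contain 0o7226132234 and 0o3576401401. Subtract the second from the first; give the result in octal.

0o3427530633

Subtract column by column in base 8:
  4-1 → 3
  3-0 → 3
  2-4 → 6 (borrow)
  2-1-1 → 0
  3-0 → 3
  1-4 → 5 (borrow)
  6-6-1 → 7 (borrow)
  2-7-1 → 2 (borrow)
  2-5-1 → 4 (borrow)
  7-3-1 → 3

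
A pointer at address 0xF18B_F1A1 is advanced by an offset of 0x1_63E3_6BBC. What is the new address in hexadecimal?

0x2556F5D5D

Add column by column in base 16, right to left:
  1+C = D
  A+B = 5 carry 1
  1+B+1 = D
  F+6 = 5 carry 1
  B+3+1 = F
  8+E = 6 carry 1
  1+3+1 = 5
  F+6 = 5 carry 1
  0+1+1 = 2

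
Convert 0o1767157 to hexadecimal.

Each octal digit is 3 bits: 1=001 7=111 6=110 7=111 1=001 5=101 7=111.
Group the bits into nibbles: 0111 1110 1110 0110 1111 → 7EE6F.

0x7EE6F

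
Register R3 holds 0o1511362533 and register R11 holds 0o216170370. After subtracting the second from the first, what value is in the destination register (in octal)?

0o1273172143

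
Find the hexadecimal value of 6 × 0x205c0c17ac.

Multiply each base-16 digit by 6, carrying:
  c×6 = 72 → write 8 carry 4
  a×6+4 = 64 → write 0 carry 4
  7×6+4 = 46 → write e carry 2
  1×6+2 = 8 → write 8
  c×6 = 72 → write 8 carry 4
  0×6+4 = 4 → write 4
  c×6 = 72 → write 8 carry 4
  5×6+4 = 34 → write 2 carry 2
  0×6+2 = 2 → write 2
  2×6 = 12 → write c

0xc228488e08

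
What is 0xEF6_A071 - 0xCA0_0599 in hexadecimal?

0x2569AD8

Subtract column by column in base 16:
  1-9 → 8 (borrow)
  7-9-1 → D (borrow)
  0-5-1 → A (borrow)
  A-0-1 → 9
  6-0 → 6
  F-A → 5
  E-C → 2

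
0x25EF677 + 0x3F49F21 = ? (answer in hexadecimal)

0x6539598

Add column by column in base 16, right to left:
  7+1 = 8
  7+2 = 9
  6+F = 5 carry 1
  F+9+1 = 9 carry 1
  E+4+1 = 3 carry 1
  5+F+1 = 5 carry 1
  2+3+1 = 6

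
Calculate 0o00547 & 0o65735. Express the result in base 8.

AND each oct digit independently (no carries):
  0&6=0, 0&5=0, 5&7=5, 4&3=0, 7&5=5

0o00505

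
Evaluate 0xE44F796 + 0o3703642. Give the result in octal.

0xE44F796 = 0o1621173626 in octal.
Add column by column in base 8, right to left:
  6+2 = 0 carry 1
  2+4+1 = 7
  6+6 = 4 carry 1
  3+3+1 = 7
  7+0 = 7
  1+7 = 0 carry 1
  1+3+1 = 5
  2+0 = 2
  6+0 = 6
  1+0 = 1

0o1625077470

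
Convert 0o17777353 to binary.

0b1111111111111011101011

Each octal digit is 3 bits: 1=001 7=111 7=111 7=111 7=111 3=011 5=101 3=011.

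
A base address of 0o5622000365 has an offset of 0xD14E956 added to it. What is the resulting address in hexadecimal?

0x3B5CEA4B

0o5622000365 = 0x2E4800F5 in hexadecimal.
Add column by column in base 16, right to left:
  5+6 = B
  F+5 = 4 carry 1
  0+9+1 = A
  0+E = E
  8+4 = C
  4+1 = 5
  E+D = B carry 1
  2+0+1 = 3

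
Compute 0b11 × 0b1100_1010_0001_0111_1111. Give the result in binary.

0b1001011110010001111101

Multiply each base-2 digit by 3, carrying:
  1×3 = 3 → write 1 carry 1
  1×3+1 = 4 → write 0 carry 2
  1×3+2 = 5 → write 1 carry 2
  1×3+2 = 5 → write 1 carry 2
  1×3+2 = 5 → write 1 carry 2
  1×3+2 = 5 → write 1 carry 2
  1×3+2 = 5 → write 1 carry 2
  0×3+2 = 2 → write 0 carry 1
  1×3+1 = 4 → write 0 carry 2
  0×3+2 = 2 → write 0 carry 1
  0×3+1 = 1 → write 1
  0×3 = 0 → write 0
  0×3 = 0 → write 0
  1×3 = 3 → write 1 carry 1
  0×3+1 = 1 → write 1
  1×3 = 3 → write 1 carry 1
  0×3+1 = 1 → write 1
  0×3 = 0 → write 0
  1×3 = 3 → write 1 carry 1
  1×3+1 = 4 → write 0 carry 2
  remaining carry: 10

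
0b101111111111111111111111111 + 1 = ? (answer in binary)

0b110000000000000000000000000

The trailing 25 digits are 1 (max in base 2), so adding 1 cascades: they roll to 0 and the next digit up increments.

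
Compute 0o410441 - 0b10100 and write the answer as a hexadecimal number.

0o410441 = 0x21121 in hexadecimal.
0b10100 = 0x14 in hexadecimal.
Subtract column by column in base 16:
  1-4 → d (borrow)
  2-1-1 → 0
  1-0 → 1
  1-0 → 1
  2-0 → 2

0x2110d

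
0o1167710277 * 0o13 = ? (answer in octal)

0o15446634065

Multiply each base-8 digit by 11, carrying:
  7×11 = 77 → write 5 carry 9
  7×11+9 = 86 → write 6 carry 10
  2×11+10 = 32 → write 0 carry 4
  0×11+4 = 4 → write 4
  1×11 = 11 → write 3 carry 1
  7×11+1 = 78 → write 6 carry 9
  7×11+9 = 86 → write 6 carry 10
  6×11+10 = 76 → write 4 carry 9
  1×11+9 = 20 → write 4 carry 2
  1×11+2 = 13 → write 5 carry 1
  remaining carry: 1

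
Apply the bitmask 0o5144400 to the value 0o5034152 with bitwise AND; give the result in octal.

0o5004000

AND each oct digit independently (no carries):
  5&5=5, 0&1=0, 3&4=0, 4&4=4, 1&4=0, 5&0=0, 2&0=0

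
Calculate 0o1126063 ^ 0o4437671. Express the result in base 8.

0o5511612

XOR each oct digit independently (no carries):
  1^4=5, 1^4=5, 2^3=1, 6^7=1, 0^6=6, 6^7=1, 3^1=2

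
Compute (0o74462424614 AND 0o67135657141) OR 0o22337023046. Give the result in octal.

0o66337427046

0o74462424614 AND 0o67135657141 = 0o64020404000.
Then OR with 0o22337023046.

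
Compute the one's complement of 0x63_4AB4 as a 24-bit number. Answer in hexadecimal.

Each hex digit d becomes F−d:
  6→9, 3→C, 4→B, A→5, B→4, 4→B

0x9CB54B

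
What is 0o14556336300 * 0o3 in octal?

Multiply each base-8 digit by 3, carrying:
  0×3 = 0 → write 0
  0×3 = 0 → write 0
  3×3 = 9 → write 1 carry 1
  6×3+1 = 19 → write 3 carry 2
  3×3+2 = 11 → write 3 carry 1
  3×3+1 = 10 → write 2 carry 1
  6×3+1 = 19 → write 3 carry 2
  5×3+2 = 17 → write 1 carry 2
  5×3+2 = 17 → write 1 carry 2
  4×3+2 = 14 → write 6 carry 1
  1×3+1 = 4 → write 4

0o46113233100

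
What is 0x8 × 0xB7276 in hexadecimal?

0x5B93B0

Multiply each base-16 digit by 8, carrying:
  6×8 = 48 → write 0 carry 3
  7×8+3 = 59 → write B carry 3
  2×8+3 = 19 → write 3 carry 1
  7×8+1 = 57 → write 9 carry 3
  B×8+3 = 91 → write B carry 5
  remaining carry: 5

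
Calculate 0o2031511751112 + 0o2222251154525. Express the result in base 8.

0o4253763125637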